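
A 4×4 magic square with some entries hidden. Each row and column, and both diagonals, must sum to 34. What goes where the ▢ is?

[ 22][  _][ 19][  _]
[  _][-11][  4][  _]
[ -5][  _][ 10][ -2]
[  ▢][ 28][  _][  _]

-8

Using row 3: -5 + 10 + (-2) + ? → (3,2) = 34 − 3 = 31.
The remaining cell in column 2 is (1,2) = 34 − 48 = -14.
Column 3: 19 + 4 + 10 + ? = 34, so (4,3) = 1.
The remaining cell in main diagonal is (4,4) = 34 − 21 = 13.
From row 1, 34 − (22 + (-14) + 19) gives (1,4) = 7.
Row 4 must total 34; the given cells sum to 42, so (4,1) = -8.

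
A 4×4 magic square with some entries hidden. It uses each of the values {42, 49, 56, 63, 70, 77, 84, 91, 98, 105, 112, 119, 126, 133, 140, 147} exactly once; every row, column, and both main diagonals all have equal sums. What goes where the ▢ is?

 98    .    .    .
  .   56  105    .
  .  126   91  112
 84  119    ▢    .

42

The 16 entries sum to 1512, so each line sums to 1512/4 = 378.
The remaining cell in row 3 is (3,1) = 378 − 329 = 49.
Using column 1: 98 + 49 + 84 + ? → (2,1) = 378 − 231 = 147.
Column 2 must total 378; the given cells sum to 301, so (1,2) = 77.
The remaining cell in main diagonal is (4,4) = 378 − 245 = 133.
Using anti-diagonal: 105 + 126 + 84 + ? → (1,4) = 378 − 315 = 63.
Using row 1: 98 + 77 + 63 + ? → (1,3) = 378 − 238 = 140.
Row 2: 147 + 56 + 105 + ? = 378, so (2,4) = 70.
Row 4: 84 + 119 + 133 + ? = 378, so (4,3) = 42.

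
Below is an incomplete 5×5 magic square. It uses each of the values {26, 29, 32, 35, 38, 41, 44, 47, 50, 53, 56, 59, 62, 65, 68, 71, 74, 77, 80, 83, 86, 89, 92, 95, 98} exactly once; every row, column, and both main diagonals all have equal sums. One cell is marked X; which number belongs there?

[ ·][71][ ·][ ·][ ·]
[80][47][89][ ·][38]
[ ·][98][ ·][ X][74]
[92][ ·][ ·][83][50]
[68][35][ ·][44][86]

The 25 entries sum to 1550, so each line sums to 1550/5 = 310.
Row 2 must total 310; the given cells sum to 254, so (2,4) = 56.
Row 5 needs 310; the known cells sum to 233, so (5,3) = 77.
Column 2: 71 + 47 + 98 + 35 + ? = 310, so (4,2) = 59.
Column 5 must total 310; the given cells sum to 248, so (1,5) = 62.
Using anti-diagonal: 62 + 56 + 59 + 68 + ? → (3,3) = 310 − 245 = 65.
Row 4 must total 310; the given cells sum to 284, so (4,3) = 26.
Column 3: 89 + 65 + 26 + 77 + ? = 310, so (1,3) = 53.
Main diagonal: 47 + 65 + 83 + 86 + ? = 310, so (1,1) = 29.
Row 1 needs 310; the known cells sum to 215, so (1,4) = 95.
Column 1 must total 310; the given cells sum to 269, so (3,1) = 41.
Column 4: 95 + 56 + 83 + 44 + ? = 310, so (3,4) = 32.

32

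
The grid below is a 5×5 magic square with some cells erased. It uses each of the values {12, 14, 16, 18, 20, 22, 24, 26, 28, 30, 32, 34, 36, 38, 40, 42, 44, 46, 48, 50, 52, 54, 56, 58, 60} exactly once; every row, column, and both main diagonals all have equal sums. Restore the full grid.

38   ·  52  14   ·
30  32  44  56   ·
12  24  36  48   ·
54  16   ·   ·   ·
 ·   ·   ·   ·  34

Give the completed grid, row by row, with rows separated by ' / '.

The 25 entries sum to 900, so each line sums to 900/5 = 180.
Row 2 needs 180; the known cells sum to 162, so (2,5) = 18.
Row 3 must total 180; the given cells sum to 120, so (3,5) = 60.
The remaining cell in column 1 is (5,1) = 180 − 134 = 46.
From main diagonal, 180 − (38 + 32 + 36 + 34) gives (4,4) = 40.
Using anti-diagonal: 56 + 36 + 16 + 46 + ? → (1,5) = 180 − 154 = 26.
Row 1: 38 + 52 + 14 + 26 + ? = 180, so (1,2) = 50.
From column 2, 180 − (50 + 32 + 24 + 16) gives (5,2) = 58.
Column 4 must total 180; the given cells sum to 158, so (5,4) = 22.
From column 5, 180 − (26 + 18 + 60 + 34) gives (4,5) = 42.
From row 4, 180 − (54 + 16 + 40 + 42) gives (4,3) = 28.
Row 5 must total 180; the given cells sum to 160, so (5,3) = 20.

38 50 52 14 26 / 30 32 44 56 18 / 12 24 36 48 60 / 54 16 28 40 42 / 46 58 20 22 34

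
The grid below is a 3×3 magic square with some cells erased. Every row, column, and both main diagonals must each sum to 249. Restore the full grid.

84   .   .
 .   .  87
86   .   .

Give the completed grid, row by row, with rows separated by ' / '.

84 85 80 / 79 83 87 / 86 81 82

The remaining cell in column 1 is (2,1) = 249 − 170 = 79.
Row 2: 79 + 87 + ? = 249, so (2,2) = 83.
The remaining cell in main diagonal is (3,3) = 249 − 167 = 82.
Anti-diagonal: 83 + 86 + ? = 249, so (1,3) = 80.
Using row 1: 84 + 80 + ? → (1,2) = 249 − 164 = 85.
From row 3, 249 − (86 + 82) gives (3,2) = 81.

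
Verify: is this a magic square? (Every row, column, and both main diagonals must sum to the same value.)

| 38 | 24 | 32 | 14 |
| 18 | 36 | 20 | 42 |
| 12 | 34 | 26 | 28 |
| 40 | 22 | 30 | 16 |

Row 1: 38 + 24 + 32 + 14 = 108.
Row 2: 18 + 36 + 20 + 42 = 116.
Row 3: 12 + 34 + 26 + 28 = 100.
Row 4: 40 + 22 + 30 + 16 = 108.
Column 1: 38 + 18 + 12 + 40 = 108.
Column 2: 24 + 36 + 34 + 22 = 116.
Column 3: 32 + 20 + 26 + 30 = 108.
Column 4: 14 + 42 + 28 + 16 = 100.
Main diagonal: 38 + 36 + 26 + 16 = 116.
Anti-diagonal: 14 + 20 + 34 + 40 = 108.

No — main diagonal sums to 116 but row 1 sums to 108.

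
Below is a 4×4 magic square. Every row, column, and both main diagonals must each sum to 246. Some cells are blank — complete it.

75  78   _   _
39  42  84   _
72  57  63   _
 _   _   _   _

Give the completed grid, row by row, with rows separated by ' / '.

Row 2: 39 + 42 + 84 + ? = 246, so (2,4) = 81.
Row 3: 72 + 57 + 63 + ? = 246, so (3,4) = 54.
Column 1: 75 + 39 + 72 + ? = 246, so (4,1) = 60.
Column 2 must total 246; the given cells sum to 177, so (4,2) = 69.
Main diagonal must total 246; the given cells sum to 180, so (4,4) = 66.
Anti-diagonal: 84 + 57 + 60 + ? = 246, so (1,4) = 45.
From row 1, 246 − (75 + 78 + 45) gives (1,3) = 48.
Row 4: 60 + 69 + 66 + ? = 246, so (4,3) = 51.

75 78 48 45 / 39 42 84 81 / 72 57 63 54 / 60 69 51 66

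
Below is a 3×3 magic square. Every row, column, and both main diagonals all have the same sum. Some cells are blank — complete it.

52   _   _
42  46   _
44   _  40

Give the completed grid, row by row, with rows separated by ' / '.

52 38 48 / 42 46 50 / 44 54 40

Main diagonal is already complete: 52 + 46 + 40 = 138, so that is the magic constant.
Using row 2: 42 + 46 + ? → (2,3) = 138 − 88 = 50.
From row 3, 138 − (44 + 40) gives (3,2) = 54.
Column 2: 46 + 54 + ? = 138, so (1,2) = 38.
Column 3 must total 138; the given cells sum to 90, so (1,3) = 48.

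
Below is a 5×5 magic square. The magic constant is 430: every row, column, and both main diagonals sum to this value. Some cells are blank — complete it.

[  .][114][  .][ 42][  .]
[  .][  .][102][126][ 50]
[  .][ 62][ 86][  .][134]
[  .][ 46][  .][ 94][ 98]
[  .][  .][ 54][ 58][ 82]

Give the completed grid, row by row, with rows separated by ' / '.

Column 4 must total 430; the given cells sum to 320, so (3,4) = 110.
Column 5 needs 430; the known cells sum to 364, so (1,5) = 66.
Anti-diagonal needs 430; the known cells sum to 324, so (5,1) = 106.
Row 3: 62 + 86 + 110 + 134 + ? = 430, so (3,1) = 38.
Row 5: 106 + 54 + 58 + 82 + ? = 430, so (5,2) = 130.
From column 2, 430 − (114 + 62 + 46 + 130) gives (2,2) = 78.
Main diagonal needs 430; the known cells sum to 340, so (1,1) = 90.
Row 1 needs 430; the known cells sum to 312, so (1,3) = 118.
The remaining cell in row 2 is (2,1) = 430 − 356 = 74.
From column 1, 430 − (90 + 74 + 38 + 106) gives (4,1) = 122.
From column 3, 430 − (118 + 102 + 86 + 54) gives (4,3) = 70.

90 114 118 42 66 / 74 78 102 126 50 / 38 62 86 110 134 / 122 46 70 94 98 / 106 130 54 58 82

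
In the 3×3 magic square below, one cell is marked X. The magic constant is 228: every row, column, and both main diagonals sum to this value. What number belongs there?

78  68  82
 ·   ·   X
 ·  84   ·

72

The remaining cell in column 2 is (2,2) = 228 − 152 = 76.
The remaining cell in main diagonal is (3,3) = 228 − 154 = 74.
Anti-diagonal needs 228; the known cells sum to 158, so (3,1) = 70.
Column 1 must total 228; the given cells sum to 148, so (2,1) = 80.
Column 3 must total 228; the given cells sum to 156, so (2,3) = 72.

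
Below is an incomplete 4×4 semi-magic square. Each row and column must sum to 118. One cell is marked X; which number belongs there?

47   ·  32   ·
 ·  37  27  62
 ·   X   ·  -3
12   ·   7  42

Row 2 must total 118; the given cells sum to 126, so (2,1) = -8.
From row 4, 118 − (12 + 7 + 42) gives (4,2) = 57.
Column 1 must total 118; the given cells sum to 51, so (3,1) = 67.
Column 3: 32 + 27 + 7 + ? = 118, so (3,3) = 52.
The remaining cell in column 4 is (1,4) = 118 − 101 = 17.
Row 1: 47 + 32 + 17 + ? = 118, so (1,2) = 22.
Using row 3: 67 + 52 + (-3) + ? → (3,2) = 118 − 116 = 2.

2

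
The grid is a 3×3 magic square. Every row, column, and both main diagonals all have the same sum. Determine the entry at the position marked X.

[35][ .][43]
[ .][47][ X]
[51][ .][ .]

Anti-diagonal is complete and sums to 141; that is the magic constant.
Row 1: 35 + 43 + ? = 141, so (1,2) = 63.
The remaining cell in column 1 is (2,1) = 141 − 86 = 55.
Column 2 must total 141; the given cells sum to 110, so (3,2) = 31.
Main diagonal: 35 + 47 + ? = 141, so (3,3) = 59.
Row 2: 55 + 47 + ? = 141, so (2,3) = 39.

39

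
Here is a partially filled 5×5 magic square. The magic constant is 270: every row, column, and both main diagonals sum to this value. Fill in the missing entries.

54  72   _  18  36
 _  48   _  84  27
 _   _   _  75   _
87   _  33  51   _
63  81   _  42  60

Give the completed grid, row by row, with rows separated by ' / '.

From row 1, 270 − (54 + 72 + 18 + 36) gives (1,3) = 90.
The remaining cell in row 5 is (5,3) = 270 − 246 = 24.
From main diagonal, 270 − (54 + 48 + 51 + 60) gives (3,3) = 57.
From anti-diagonal, 270 − (36 + 84 + 57 + 63) gives (4,2) = 30.
Using row 4: 87 + 30 + 33 + 51 + ? → (4,5) = 270 − 201 = 69.
Using column 2: 72 + 48 + 30 + 81 + ? → (3,2) = 270 − 231 = 39.
Column 3: 90 + 57 + 33 + 24 + ? = 270, so (2,3) = 66.
Column 5: 36 + 27 + 69 + 60 + ? = 270, so (3,5) = 78.
Row 2 needs 270; the known cells sum to 225, so (2,1) = 45.
Row 3 needs 270; the known cells sum to 249, so (3,1) = 21.

54 72 90 18 36 / 45 48 66 84 27 / 21 39 57 75 78 / 87 30 33 51 69 / 63 81 24 42 60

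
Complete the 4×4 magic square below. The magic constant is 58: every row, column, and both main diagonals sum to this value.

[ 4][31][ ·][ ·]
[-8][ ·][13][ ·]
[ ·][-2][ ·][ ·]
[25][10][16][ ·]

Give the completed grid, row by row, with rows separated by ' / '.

4 31 1 22 / -8 19 13 34 / 37 -2 28 -5 / 25 10 16 7

Using row 4: 25 + 10 + 16 + ? → (4,4) = 58 − 51 = 7.
The remaining cell in column 1 is (3,1) = 58 − 21 = 37.
The remaining cell in column 2 is (2,2) = 58 − 39 = 19.
Main diagonal must total 58; the given cells sum to 30, so (3,3) = 28.
Anti-diagonal needs 58; the known cells sum to 36, so (1,4) = 22.
Row 1 must total 58; the given cells sum to 57, so (1,3) = 1.
The remaining cell in row 2 is (2,4) = 58 − 24 = 34.
Row 3 needs 58; the known cells sum to 63, so (3,4) = -5.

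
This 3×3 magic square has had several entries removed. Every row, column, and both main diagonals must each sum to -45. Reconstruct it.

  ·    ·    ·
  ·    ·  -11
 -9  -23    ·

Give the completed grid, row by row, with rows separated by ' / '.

-17 -7 -21 / -19 -15 -11 / -9 -23 -13

Row 3 needs -45; the known cells sum to -32, so (3,3) = -13.
Column 3: -11 + (-13) + ? = -45, so (1,3) = -21.
Anti-diagonal must total -45; the given cells sum to -30, so (2,2) = -15.
Using row 2: -15 + (-11) + ? → (2,1) = -45 − (-26) = -19.
Column 1: -19 + (-9) + ? = -45, so (1,1) = -17.
Column 2 must total -45; the given cells sum to -38, so (1,2) = -7.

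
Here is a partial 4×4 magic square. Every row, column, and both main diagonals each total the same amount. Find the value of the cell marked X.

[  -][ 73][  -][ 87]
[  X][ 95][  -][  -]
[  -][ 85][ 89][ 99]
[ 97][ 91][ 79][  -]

93

Column 2 is complete and sums to 344; that is the magic constant.
Row 3: 85 + 89 + 99 + ? = 344, so (3,1) = 71.
The remaining cell in row 4 is (4,4) = 344 − 267 = 77.
Column 4 must total 344; the given cells sum to 263, so (2,4) = 81.
From main diagonal, 344 − (95 + 89 + 77) gives (1,1) = 83.
Anti-diagonal: 87 + 85 + 97 + ? = 344, so (2,3) = 75.
Row 1: 83 + 73 + 87 + ? = 344, so (1,3) = 101.
From row 2, 344 − (95 + 75 + 81) gives (2,1) = 93.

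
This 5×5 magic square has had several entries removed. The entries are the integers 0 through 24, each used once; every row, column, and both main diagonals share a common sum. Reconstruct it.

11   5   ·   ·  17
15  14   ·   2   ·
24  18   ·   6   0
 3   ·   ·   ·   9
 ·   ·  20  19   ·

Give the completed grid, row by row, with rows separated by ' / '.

The entries are 0 through 24, which sum to 300, so each line sums to 300/5 = 60.
Using row 3: 24 + 18 + 6 + 0 + ? → (3,3) = 60 − 48 = 12.
Column 1 needs 60; the known cells sum to 53, so (5,1) = 7.
From anti-diagonal, 60 − (17 + 2 + 12 + 7) gives (4,2) = 22.
From column 2, 60 − (5 + 14 + 18 + 22) gives (5,2) = 1.
The remaining cell in row 5 is (5,5) = 60 − 47 = 13.
Column 5 needs 60; the known cells sum to 39, so (2,5) = 21.
The remaining cell in main diagonal is (4,4) = 60 − 50 = 10.
The remaining cell in row 2 is (2,3) = 60 − 52 = 8.
From row 4, 60 − (3 + 22 + 10 + 9) gives (4,3) = 16.
Using column 3: 8 + 12 + 16 + 20 + ? → (1,3) = 60 − 56 = 4.
From column 4, 60 − (2 + 6 + 10 + 19) gives (1,4) = 23.

11 5 4 23 17 / 15 14 8 2 21 / 24 18 12 6 0 / 3 22 16 10 9 / 7 1 20 19 13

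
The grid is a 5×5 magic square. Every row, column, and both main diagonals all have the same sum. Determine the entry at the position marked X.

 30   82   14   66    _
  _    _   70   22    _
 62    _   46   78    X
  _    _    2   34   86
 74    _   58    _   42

Column 3 is complete and sums to 190; that is the magic constant.
Row 1: 30 + 82 + 14 + 66 + ? = 190, so (1,5) = -2.
Column 4 must total 190; the given cells sum to 200, so (5,4) = -10.
From main diagonal, 190 − (30 + 46 + 34 + 42) gives (2,2) = 38.
Anti-diagonal: -2 + 22 + 46 + 74 + ? = 190, so (4,2) = 50.
Row 4 needs 190; the known cells sum to 172, so (4,1) = 18.
The remaining cell in row 5 is (5,2) = 190 − 164 = 26.
Column 1 must total 190; the given cells sum to 184, so (2,1) = 6.
From column 2, 190 − (82 + 38 + 50 + 26) gives (3,2) = -6.
Row 2: 6 + 38 + 70 + 22 + ? = 190, so (2,5) = 54.
The remaining cell in row 3 is (3,5) = 190 − 180 = 10.

10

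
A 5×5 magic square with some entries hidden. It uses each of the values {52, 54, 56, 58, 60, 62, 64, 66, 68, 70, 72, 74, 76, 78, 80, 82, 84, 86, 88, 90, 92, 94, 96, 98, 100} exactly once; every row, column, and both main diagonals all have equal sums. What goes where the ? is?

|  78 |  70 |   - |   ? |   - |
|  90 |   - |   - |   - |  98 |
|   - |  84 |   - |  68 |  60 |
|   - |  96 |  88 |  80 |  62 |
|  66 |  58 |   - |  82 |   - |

The 25 entries sum to 1900, so each line sums to 1900/5 = 380.
Row 4 must total 380; the given cells sum to 326, so (4,1) = 54.
The remaining cell in column 1 is (3,1) = 380 − 288 = 92.
From column 2, 380 − (70 + 84 + 96 + 58) gives (2,2) = 72.
Using row 3: 92 + 84 + 68 + 60 + ? → (3,3) = 380 − 304 = 76.
The remaining cell in main diagonal is (5,5) = 380 − 306 = 74.
The remaining cell in row 5 is (5,3) = 380 − 280 = 100.
The remaining cell in column 5 is (1,5) = 380 − 294 = 86.
Using anti-diagonal: 86 + 76 + 96 + 66 + ? → (2,4) = 380 − 324 = 56.
Row 2 must total 380; the given cells sum to 316, so (2,3) = 64.
Column 3: 64 + 76 + 88 + 100 + ? = 380, so (1,3) = 52.
Column 4 must total 380; the given cells sum to 286, so (1,4) = 94.

94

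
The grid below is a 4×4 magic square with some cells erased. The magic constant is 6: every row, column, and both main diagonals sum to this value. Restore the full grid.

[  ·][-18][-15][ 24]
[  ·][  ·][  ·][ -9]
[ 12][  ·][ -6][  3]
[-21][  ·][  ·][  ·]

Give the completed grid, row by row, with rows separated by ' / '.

15 -18 -15 24 / 0 9 6 -9 / 12 -3 -6 3 / -21 18 21 -12

Row 1: -18 + (-15) + 24 + ? = 6, so (1,1) = 15.
The remaining cell in row 3 is (3,2) = 6 − 9 = -3.
Column 1 needs 6; the known cells sum to 6, so (2,1) = 0.
Using column 4: 24 + (-9) + 3 + ? → (4,4) = 6 − 18 = -12.
Using main diagonal: 15 + (-6) + (-12) + ? → (2,2) = 6 − (-3) = 9.
Anti-diagonal: 24 + (-3) + (-21) + ? = 6, so (2,3) = 6.
Column 2 needs 6; the known cells sum to -12, so (4,2) = 18.
From column 3, 6 − (-15 + 6 + (-6)) gives (4,3) = 21.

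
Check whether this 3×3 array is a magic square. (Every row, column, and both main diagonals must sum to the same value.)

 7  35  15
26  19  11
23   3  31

Row 1: 7 + 35 + 15 = 57.
Row 2: 26 + 19 + 11 = 56.
Row 3: 23 + 3 + 31 = 57.
Column 1: 7 + 26 + 23 = 56.
Column 2: 35 + 19 + 3 = 57.
Column 3: 15 + 11 + 31 = 57.
Main diagonal: 7 + 19 + 31 = 57.
Anti-diagonal: 15 + 19 + 23 = 57.

No — row 3 sums to 57 but column 1 sums to 56.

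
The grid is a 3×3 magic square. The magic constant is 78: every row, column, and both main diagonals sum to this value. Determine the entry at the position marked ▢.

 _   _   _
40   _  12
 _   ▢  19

54

Row 2 needs 78; the known cells sum to 52, so (2,2) = 26.
Column 3 needs 78; the known cells sum to 31, so (1,3) = 47.
Main diagonal needs 78; the known cells sum to 45, so (1,1) = 33.
Anti-diagonal needs 78; the known cells sum to 73, so (3,1) = 5.
From row 1, 78 − (33 + 47) gives (1,2) = -2.
Row 3 must total 78; the given cells sum to 24, so (3,2) = 54.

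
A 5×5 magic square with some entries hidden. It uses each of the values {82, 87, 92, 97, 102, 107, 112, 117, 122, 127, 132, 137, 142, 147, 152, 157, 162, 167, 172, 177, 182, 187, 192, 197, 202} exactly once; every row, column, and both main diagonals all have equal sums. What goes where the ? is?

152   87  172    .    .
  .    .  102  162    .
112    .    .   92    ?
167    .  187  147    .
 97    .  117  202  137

177

The 25 entries sum to 3550, so each line sums to 3550/5 = 710.
From row 5, 710 − (97 + 117 + 202 + 137) gives (5,2) = 157.
Column 1: 152 + 112 + 167 + 97 + ? = 710, so (2,1) = 182.
The remaining cell in column 3 is (3,3) = 710 − 578 = 132.
Column 4 must total 710; the given cells sum to 603, so (1,4) = 107.
Main diagonal: 152 + 132 + 147 + 137 + ? = 710, so (2,2) = 142.
Using row 1: 152 + 87 + 172 + 107 + ? → (1,5) = 710 − 518 = 192.
Row 2 must total 710; the given cells sum to 588, so (2,5) = 122.
The remaining cell in anti-diagonal is (4,2) = 710 − 583 = 127.
Using row 4: 167 + 127 + 187 + 147 + ? → (4,5) = 710 − 628 = 82.
Column 2 must total 710; the given cells sum to 513, so (3,2) = 197.
From column 5, 710 − (192 + 122 + 82 + 137) gives (3,5) = 177.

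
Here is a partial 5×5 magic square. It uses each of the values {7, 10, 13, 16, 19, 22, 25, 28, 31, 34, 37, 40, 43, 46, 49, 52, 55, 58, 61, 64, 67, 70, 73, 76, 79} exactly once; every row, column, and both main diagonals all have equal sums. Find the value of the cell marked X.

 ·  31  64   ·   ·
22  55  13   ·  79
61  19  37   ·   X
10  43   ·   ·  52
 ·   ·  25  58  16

28

The 25 entries sum to 1075, so each line sums to 1075/5 = 215.
The remaining cell in row 2 is (2,4) = 215 − 169 = 46.
Column 2 needs 215; the known cells sum to 148, so (5,2) = 67.
From column 3, 215 − (64 + 13 + 37 + 25) gives (4,3) = 76.
From row 4, 215 − (10 + 43 + 76 + 52) gives (4,4) = 34.
The remaining cell in row 5 is (5,1) = 215 − 166 = 49.
Using column 1: 22 + 61 + 10 + 49 + ? → (1,1) = 215 − 142 = 73.
From anti-diagonal, 215 − (46 + 37 + 43 + 49) gives (1,5) = 40.
From row 1, 215 − (73 + 31 + 64 + 40) gives (1,4) = 7.
From column 4, 215 − (7 + 46 + 34 + 58) gives (3,4) = 70.
Column 5 must total 215; the given cells sum to 187, so (3,5) = 28.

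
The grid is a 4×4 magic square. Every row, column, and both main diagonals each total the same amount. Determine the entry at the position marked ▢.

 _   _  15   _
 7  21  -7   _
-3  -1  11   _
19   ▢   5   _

Column 3 is complete and sums to 24; that is the magic constant.
The remaining cell in row 2 is (2,4) = 24 − 21 = 3.
The remaining cell in row 3 is (3,4) = 24 − 7 = 17.
The remaining cell in column 1 is (1,1) = 24 − 23 = 1.
Using main diagonal: 1 + 21 + 11 + ? → (4,4) = 24 − 33 = -9.
Anti-diagonal: -7 + (-1) + 19 + ? = 24, so (1,4) = 13.
The remaining cell in row 1 is (1,2) = 24 − 29 = -5.
Using row 4: 19 + 5 + (-9) + ? → (4,2) = 24 − 15 = 9.

9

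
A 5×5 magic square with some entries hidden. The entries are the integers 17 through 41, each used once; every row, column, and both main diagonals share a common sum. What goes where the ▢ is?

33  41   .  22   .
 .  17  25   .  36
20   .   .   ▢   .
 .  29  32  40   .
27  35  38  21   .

34

The entries are 17 through 41, which sum to 725, so each line sums to 725/5 = 145.
Using row 5: 27 + 35 + 38 + 21 + ? → (5,5) = 145 − 121 = 24.
Column 2: 41 + 17 + 29 + 35 + ? = 145, so (3,2) = 23.
From main diagonal, 145 − (33 + 17 + 40 + 24) gives (3,3) = 31.
From column 3, 145 − (25 + 31 + 32 + 38) gives (1,3) = 19.
Row 1: 33 + 41 + 19 + 22 + ? = 145, so (1,5) = 30.
Anti-diagonal needs 145; the known cells sum to 117, so (2,4) = 28.
Row 2 must total 145; the given cells sum to 106, so (2,1) = 39.
Using column 1: 33 + 39 + 20 + 27 + ? → (4,1) = 145 − 119 = 26.
From column 4, 145 − (22 + 28 + 40 + 21) gives (3,4) = 34.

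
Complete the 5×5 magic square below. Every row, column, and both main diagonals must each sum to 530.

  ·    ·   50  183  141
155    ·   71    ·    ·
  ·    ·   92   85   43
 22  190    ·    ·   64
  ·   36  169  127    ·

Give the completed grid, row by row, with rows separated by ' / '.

Column 3 needs 530; the known cells sum to 382, so (4,3) = 148.
Row 4: 22 + 190 + 148 + 64 + ? = 530, so (4,4) = 106.
Column 4: 183 + 85 + 106 + 127 + ? = 530, so (2,4) = 29.
Anti-diagonal needs 530; the known cells sum to 452, so (5,1) = 78.
Row 5 needs 530; the known cells sum to 410, so (5,5) = 120.
Column 5 needs 530; the known cells sum to 368, so (2,5) = 162.
Row 2 must total 530; the given cells sum to 417, so (2,2) = 113.
Using main diagonal: 113 + 92 + 106 + 120 + ? → (1,1) = 530 − 431 = 99.
Row 1: 99 + 50 + 183 + 141 + ? = 530, so (1,2) = 57.
Column 1: 99 + 155 + 22 + 78 + ? = 530, so (3,1) = 176.
The remaining cell in column 2 is (3,2) = 530 − 396 = 134.

99 57 50 183 141 / 155 113 71 29 162 / 176 134 92 85 43 / 22 190 148 106 64 / 78 36 169 127 120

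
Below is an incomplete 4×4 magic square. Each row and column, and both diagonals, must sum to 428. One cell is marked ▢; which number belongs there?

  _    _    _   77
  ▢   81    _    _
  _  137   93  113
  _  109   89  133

125

Row 3 needs 428; the known cells sum to 343, so (3,1) = 85.
Row 4: 109 + 89 + 133 + ? = 428, so (4,1) = 97.
From column 2, 428 − (81 + 137 + 109) gives (1,2) = 101.
From column 4, 428 − (77 + 113 + 133) gives (2,4) = 105.
Using main diagonal: 81 + 93 + 133 + ? → (1,1) = 428 − 307 = 121.
Anti-diagonal needs 428; the known cells sum to 311, so (2,3) = 117.
Using row 1: 121 + 101 + 77 + ? → (1,3) = 428 − 299 = 129.
Row 2 needs 428; the known cells sum to 303, so (2,1) = 125.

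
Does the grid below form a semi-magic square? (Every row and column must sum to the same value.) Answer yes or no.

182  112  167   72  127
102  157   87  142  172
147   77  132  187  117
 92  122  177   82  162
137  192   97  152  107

Row 1: 182 + 112 + 167 + 72 + 127 = 660.
Row 2: 102 + 157 + 87 + 142 + 172 = 660.
Row 3: 147 + 77 + 132 + 187 + 117 = 660.
Row 4: 92 + 122 + 177 + 82 + 162 = 635.
Row 5: 137 + 192 + 97 + 152 + 107 = 685.
Column 1: 182 + 102 + 147 + 92 + 137 = 660.
Column 2: 112 + 157 + 77 + 122 + 192 = 660.
Column 3: 167 + 87 + 132 + 177 + 97 = 660.
Column 4: 72 + 142 + 187 + 82 + 152 = 635.
Column 5: 127 + 172 + 117 + 162 + 107 = 685.

No — row 4 sums to 635 but column 3 sums to 660.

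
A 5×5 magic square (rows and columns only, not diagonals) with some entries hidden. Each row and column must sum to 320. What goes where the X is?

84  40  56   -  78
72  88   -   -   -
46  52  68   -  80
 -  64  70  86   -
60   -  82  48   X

The remaining cell in row 1 is (1,4) = 320 − 258 = 62.
Row 3: 46 + 52 + 68 + 80 + ? = 320, so (3,4) = 74.
From column 1, 320 − (84 + 72 + 46 + 60) gives (4,1) = 58.
From column 2, 320 − (40 + 88 + 52 + 64) gives (5,2) = 76.
The remaining cell in column 3 is (2,3) = 320 − 276 = 44.
The remaining cell in column 4 is (2,4) = 320 − 270 = 50.
Using row 2: 72 + 88 + 44 + 50 + ? → (2,5) = 320 − 254 = 66.
Row 4: 58 + 64 + 70 + 86 + ? = 320, so (4,5) = 42.
The remaining cell in row 5 is (5,5) = 320 − 266 = 54.

54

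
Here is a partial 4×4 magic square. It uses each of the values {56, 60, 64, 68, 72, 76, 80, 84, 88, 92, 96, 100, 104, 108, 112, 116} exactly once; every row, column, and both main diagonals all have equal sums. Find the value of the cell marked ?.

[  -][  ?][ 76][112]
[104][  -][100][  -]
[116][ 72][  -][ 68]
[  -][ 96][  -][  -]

92

The 16 entries sum to 1376, so each line sums to 1376/4 = 344.
Using row 3: 116 + 72 + 68 + ? → (3,3) = 344 − 256 = 88.
Column 3 needs 344; the known cells sum to 264, so (4,3) = 80.
Using anti-diagonal: 112 + 100 + 72 + ? → (4,1) = 344 − 284 = 60.
The remaining cell in row 4 is (4,4) = 344 − 236 = 108.
Column 1: 104 + 116 + 60 + ? = 344, so (1,1) = 64.
Column 4 needs 344; the known cells sum to 288, so (2,4) = 56.
Main diagonal must total 344; the given cells sum to 260, so (2,2) = 84.
Row 1: 64 + 76 + 112 + ? = 344, so (1,2) = 92.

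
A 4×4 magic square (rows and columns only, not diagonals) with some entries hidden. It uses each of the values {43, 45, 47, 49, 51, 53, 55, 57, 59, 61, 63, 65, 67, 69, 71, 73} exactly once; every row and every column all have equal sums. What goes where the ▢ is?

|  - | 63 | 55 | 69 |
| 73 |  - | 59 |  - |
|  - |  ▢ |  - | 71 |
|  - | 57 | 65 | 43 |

The 16 entries sum to 928, so each line sums to 928/4 = 232.
Row 1: 63 + 55 + 69 + ? = 232, so (1,1) = 45.
Using row 4: 57 + 65 + 43 + ? → (4,1) = 232 − 165 = 67.
Using column 1: 45 + 73 + 67 + ? → (3,1) = 232 − 185 = 47.
Column 3 needs 232; the known cells sum to 179, so (3,3) = 53.
The remaining cell in column 4 is (2,4) = 232 − 183 = 49.
The remaining cell in row 2 is (2,2) = 232 − 181 = 51.
Using row 3: 47 + 53 + 71 + ? → (3,2) = 232 − 171 = 61.

61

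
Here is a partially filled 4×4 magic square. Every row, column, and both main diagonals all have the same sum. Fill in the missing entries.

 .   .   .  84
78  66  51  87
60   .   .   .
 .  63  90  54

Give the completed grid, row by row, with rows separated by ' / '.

69 81 48 84 / 78 66 51 87 / 60 72 93 57 / 75 63 90 54

Row 2 is already complete: 78 + 66 + 51 + 87 = 282, so that is the magic constant.
Row 4 must total 282; the given cells sum to 207, so (4,1) = 75.
The remaining cell in column 1 is (1,1) = 282 − 213 = 69.
The remaining cell in column 4 is (3,4) = 282 − 225 = 57.
The remaining cell in main diagonal is (3,3) = 282 − 189 = 93.
From anti-diagonal, 282 − (84 + 51 + 75) gives (3,2) = 72.
Using column 2: 66 + 72 + 63 + ? → (1,2) = 282 − 201 = 81.
Using column 3: 51 + 93 + 90 + ? → (1,3) = 282 − 234 = 48.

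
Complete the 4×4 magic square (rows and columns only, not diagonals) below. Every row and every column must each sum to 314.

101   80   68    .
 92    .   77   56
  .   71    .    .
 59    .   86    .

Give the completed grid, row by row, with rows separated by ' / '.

The remaining cell in row 1 is (1,4) = 314 − 249 = 65.
The remaining cell in row 2 is (2,2) = 314 − 225 = 89.
Column 1: 101 + 92 + 59 + ? = 314, so (3,1) = 62.
Column 2: 80 + 89 + 71 + ? = 314, so (4,2) = 74.
Column 3 needs 314; the known cells sum to 231, so (3,3) = 83.
From row 3, 314 − (62 + 71 + 83) gives (3,4) = 98.
Row 4 needs 314; the known cells sum to 219, so (4,4) = 95.

101 80 68 65 / 92 89 77 56 / 62 71 83 98 / 59 74 86 95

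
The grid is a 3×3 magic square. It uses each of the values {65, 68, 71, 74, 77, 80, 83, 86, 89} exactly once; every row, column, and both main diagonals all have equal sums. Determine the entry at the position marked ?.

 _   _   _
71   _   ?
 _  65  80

The 9 entries sum to 693, so each line sums to 693/3 = 231.
Row 3 needs 231; the known cells sum to 145, so (3,1) = 86.
Column 1 needs 231; the known cells sum to 157, so (1,1) = 74.
From main diagonal, 231 − (74 + 80) gives (2,2) = 77.
Anti-diagonal must total 231; the given cells sum to 163, so (1,3) = 68.
Using row 1: 74 + 68 + ? → (1,2) = 231 − 142 = 89.
Row 2 must total 231; the given cells sum to 148, so (2,3) = 83.

83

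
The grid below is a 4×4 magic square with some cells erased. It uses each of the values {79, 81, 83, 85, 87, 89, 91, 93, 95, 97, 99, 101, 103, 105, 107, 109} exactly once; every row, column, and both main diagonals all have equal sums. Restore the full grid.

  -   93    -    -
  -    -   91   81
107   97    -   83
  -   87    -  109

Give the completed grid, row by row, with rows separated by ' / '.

The 16 entries sum to 1504, so each line sums to 1504/4 = 376.
Row 3 needs 376; the known cells sum to 287, so (3,3) = 89.
Column 2: 93 + 97 + 87 + ? = 376, so (2,2) = 99.
Using column 4: 81 + 83 + 109 + ? → (1,4) = 376 − 273 = 103.
From main diagonal, 376 − (99 + 89 + 109) gives (1,1) = 79.
From anti-diagonal, 376 − (103 + 91 + 97) gives (4,1) = 85.
From row 1, 376 − (79 + 93 + 103) gives (1,3) = 101.
From row 2, 376 − (99 + 91 + 81) gives (2,1) = 105.
Row 4 must total 376; the given cells sum to 281, so (4,3) = 95.

79 93 101 103 / 105 99 91 81 / 107 97 89 83 / 85 87 95 109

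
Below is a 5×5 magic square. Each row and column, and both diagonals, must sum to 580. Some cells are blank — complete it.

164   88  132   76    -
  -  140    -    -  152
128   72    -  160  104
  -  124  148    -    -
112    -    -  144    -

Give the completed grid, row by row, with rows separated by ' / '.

164 88 132 76 120 / 96 140 84 108 152 / 128 72 116 160 104 / 80 124 148 92 136 / 112 156 100 144 68

Row 1 needs 580; the known cells sum to 460, so (1,5) = 120.
The remaining cell in row 3 is (3,3) = 580 − 464 = 116.
From column 2, 580 − (88 + 140 + 72 + 124) gives (5,2) = 156.
Using anti-diagonal: 120 + 116 + 124 + 112 + ? → (2,4) = 580 − 472 = 108.
Column 4 needs 580; the known cells sum to 488, so (4,4) = 92.
Main diagonal needs 580; the known cells sum to 512, so (5,5) = 68.
Using row 5: 112 + 156 + 144 + 68 + ? → (5,3) = 580 − 480 = 100.
The remaining cell in column 3 is (2,3) = 580 − 496 = 84.
Using column 5: 120 + 152 + 104 + 68 + ? → (4,5) = 580 − 444 = 136.
Row 2: 140 + 84 + 108 + 152 + ? = 580, so (2,1) = 96.
Row 4 must total 580; the given cells sum to 500, so (4,1) = 80.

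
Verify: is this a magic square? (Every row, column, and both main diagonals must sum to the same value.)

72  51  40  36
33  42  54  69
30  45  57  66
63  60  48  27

No — main diagonal sums to 198 but row 1 sums to 199.

Row 1: 72 + 51 + 40 + 36 = 199.
Row 2: 33 + 42 + 54 + 69 = 198.
Row 3: 30 + 45 + 57 + 66 = 198.
Row 4: 63 + 60 + 48 + 27 = 198.
Column 1: 72 + 33 + 30 + 63 = 198.
Column 2: 51 + 42 + 45 + 60 = 198.
Column 3: 40 + 54 + 57 + 48 = 199.
Column 4: 36 + 69 + 66 + 27 = 198.
Main diagonal: 72 + 42 + 57 + 27 = 198.
Anti-diagonal: 36 + 54 + 45 + 63 = 198.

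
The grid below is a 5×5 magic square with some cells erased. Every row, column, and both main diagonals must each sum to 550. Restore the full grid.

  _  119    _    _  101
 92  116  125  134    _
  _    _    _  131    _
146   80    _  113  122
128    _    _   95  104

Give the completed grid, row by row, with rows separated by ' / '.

110 119 143 77 101 / 92 116 125 134 83 / 74 98 107 131 140 / 146 80 89 113 122 / 128 137 86 95 104

Row 2: 92 + 116 + 125 + 134 + ? = 550, so (2,5) = 83.
Row 4: 146 + 80 + 113 + 122 + ? = 550, so (4,3) = 89.
Using column 4: 134 + 131 + 113 + 95 + ? → (1,4) = 550 − 473 = 77.
Column 5: 101 + 83 + 122 + 104 + ? = 550, so (3,5) = 140.
Using anti-diagonal: 101 + 134 + 80 + 128 + ? → (3,3) = 550 − 443 = 107.
The remaining cell in main diagonal is (1,1) = 550 − 440 = 110.
The remaining cell in row 1 is (1,3) = 550 − 407 = 143.
Column 1 must total 550; the given cells sum to 476, so (3,1) = 74.
Column 3 needs 550; the known cells sum to 464, so (5,3) = 86.
Row 3 must total 550; the given cells sum to 452, so (3,2) = 98.
Row 5 needs 550; the known cells sum to 413, so (5,2) = 137.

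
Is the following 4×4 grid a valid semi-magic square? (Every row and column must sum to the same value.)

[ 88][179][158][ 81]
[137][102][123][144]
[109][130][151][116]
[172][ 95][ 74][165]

Row 1: 88 + 179 + 158 + 81 = 506.
Row 2: 137 + 102 + 123 + 144 = 506.
Row 3: 109 + 130 + 151 + 116 = 506.
Row 4: 172 + 95 + 74 + 165 = 506.
Column 1: 88 + 137 + 109 + 172 = 506.
Column 2: 179 + 102 + 130 + 95 = 506.
Column 3: 158 + 123 + 151 + 74 = 506.
Column 4: 81 + 144 + 116 + 165 = 506.
All lines sum to 506.

Yes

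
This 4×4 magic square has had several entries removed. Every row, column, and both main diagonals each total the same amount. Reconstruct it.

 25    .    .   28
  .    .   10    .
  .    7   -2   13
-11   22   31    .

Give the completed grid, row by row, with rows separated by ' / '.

25 -14 -5 28 / 4 19 10 1 / 16 7 -2 13 / -11 22 31 -8

Anti-diagonal is already complete: 28 + 10 + 7 + -11 = 34, so that is the magic constant.
The remaining cell in row 3 is (3,1) = 34 − 18 = 16.
Row 4 must total 34; the given cells sum to 42, so (4,4) = -8.
Using column 1: 25 + 16 + (-11) + ? → (2,1) = 34 − 30 = 4.
Using column 3: 10 + (-2) + 31 + ? → (1,3) = 34 − 39 = -5.
From column 4, 34 − (28 + 13 + (-8)) gives (2,4) = 1.
Main diagonal: 25 + (-2) + (-8) + ? = 34, so (2,2) = 19.
Row 1 must total 34; the given cells sum to 48, so (1,2) = -14.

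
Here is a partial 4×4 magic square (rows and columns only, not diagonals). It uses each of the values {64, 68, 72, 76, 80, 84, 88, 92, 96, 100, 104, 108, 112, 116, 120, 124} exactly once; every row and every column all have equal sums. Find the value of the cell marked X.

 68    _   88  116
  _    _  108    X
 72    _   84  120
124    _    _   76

The 16 entries sum to 1504, so each line sums to 1504/4 = 376.
From row 1, 376 − (68 + 88 + 116) gives (1,2) = 104.
From row 3, 376 − (72 + 84 + 120) gives (3,2) = 100.
Using column 1: 68 + 72 + 124 + ? → (2,1) = 376 − 264 = 112.
From column 3, 376 − (88 + 108 + 84) gives (4,3) = 96.
The remaining cell in column 4 is (2,4) = 376 − 312 = 64.

64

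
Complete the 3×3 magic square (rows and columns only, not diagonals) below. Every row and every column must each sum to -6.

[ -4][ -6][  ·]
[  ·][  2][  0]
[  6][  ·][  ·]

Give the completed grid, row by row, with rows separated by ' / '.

-4 -6 4 / -8 2 0 / 6 -2 -10

The remaining cell in row 1 is (1,3) = -6 − (-10) = 4.
Row 2: 2 + 0 + ? = -6, so (2,1) = -8.
Using column 2: -6 + 2 + ? → (3,2) = -6 − (-4) = -2.
Using column 3: 4 + 0 + ? → (3,3) = -6 − 4 = -10.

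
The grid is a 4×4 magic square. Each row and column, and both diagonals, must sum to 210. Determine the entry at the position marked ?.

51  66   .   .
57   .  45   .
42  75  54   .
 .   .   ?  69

48

Row 3 needs 210; the known cells sum to 171, so (3,4) = 39.
The remaining cell in column 1 is (4,1) = 210 − 150 = 60.
Main diagonal: 51 + 54 + 69 + ? = 210, so (2,2) = 36.
Anti-diagonal needs 210; the known cells sum to 180, so (1,4) = 30.
From row 1, 210 − (51 + 66 + 30) gives (1,3) = 63.
Row 2: 57 + 36 + 45 + ? = 210, so (2,4) = 72.
From column 2, 210 − (66 + 36 + 75) gives (4,2) = 33.
Column 3: 63 + 45 + 54 + ? = 210, so (4,3) = 48.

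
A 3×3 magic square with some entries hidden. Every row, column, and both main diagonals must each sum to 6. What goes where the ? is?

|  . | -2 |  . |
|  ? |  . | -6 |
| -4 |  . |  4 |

Using row 3: -4 + 4 + ? → (3,2) = 6 − 0 = 6.
Column 2: -2 + 6 + ? = 6, so (2,2) = 2.
The remaining cell in column 3 is (1,3) = 6 − (-2) = 8.
Main diagonal needs 6; the known cells sum to 6, so (1,1) = 0.
Row 2 needs 6; the known cells sum to -4, so (2,1) = 10.

10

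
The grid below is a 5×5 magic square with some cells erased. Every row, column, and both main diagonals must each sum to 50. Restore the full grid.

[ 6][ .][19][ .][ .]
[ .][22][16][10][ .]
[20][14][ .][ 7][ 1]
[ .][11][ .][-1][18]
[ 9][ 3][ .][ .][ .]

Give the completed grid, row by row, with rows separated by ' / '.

From row 3, 50 − (20 + 14 + 7 + 1) gives (3,3) = 8.
The remaining cell in column 2 is (1,2) = 50 − 50 = 0.
Main diagonal needs 50; the known cells sum to 35, so (5,5) = 15.
From anti-diagonal, 50 − (10 + 8 + 11 + 9) gives (1,5) = 12.
From row 1, 50 − (6 + 0 + 19 + 12) gives (1,4) = 13.
Column 4 needs 50; the known cells sum to 29, so (5,4) = 21.
Column 5: 12 + 1 + 18 + 15 + ? = 50, so (2,5) = 4.
Row 2: 22 + 16 + 10 + 4 + ? = 50, so (2,1) = -2.
Row 5: 9 + 3 + 21 + 15 + ? = 50, so (5,3) = 2.
From column 1, 50 − (6 + (-2) + 20 + 9) gives (4,1) = 17.
Column 3 needs 50; the known cells sum to 45, so (4,3) = 5.

6 0 19 13 12 / -2 22 16 10 4 / 20 14 8 7 1 / 17 11 5 -1 18 / 9 3 2 21 15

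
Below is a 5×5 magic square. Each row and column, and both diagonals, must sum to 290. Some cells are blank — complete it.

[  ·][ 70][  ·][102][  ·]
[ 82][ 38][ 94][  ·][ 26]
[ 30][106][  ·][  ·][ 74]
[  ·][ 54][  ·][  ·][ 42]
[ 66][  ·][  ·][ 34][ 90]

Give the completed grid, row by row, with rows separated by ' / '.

Using row 2: 82 + 38 + 94 + 26 + ? → (2,4) = 290 − 240 = 50.
The remaining cell in column 2 is (5,2) = 290 − 268 = 22.
Using column 5: 26 + 74 + 42 + 90 + ? → (1,5) = 290 − 232 = 58.
The remaining cell in anti-diagonal is (3,3) = 290 − 228 = 62.
Row 3 must total 290; the given cells sum to 272, so (3,4) = 18.
Row 5: 66 + 22 + 34 + 90 + ? = 290, so (5,3) = 78.
The remaining cell in column 4 is (4,4) = 290 − 204 = 86.
Main diagonal needs 290; the known cells sum to 276, so (1,1) = 14.
Row 1 must total 290; the given cells sum to 244, so (1,3) = 46.
Column 1 needs 290; the known cells sum to 192, so (4,1) = 98.
Column 3 must total 290; the given cells sum to 280, so (4,3) = 10.

14 70 46 102 58 / 82 38 94 50 26 / 30 106 62 18 74 / 98 54 10 86 42 / 66 22 78 34 90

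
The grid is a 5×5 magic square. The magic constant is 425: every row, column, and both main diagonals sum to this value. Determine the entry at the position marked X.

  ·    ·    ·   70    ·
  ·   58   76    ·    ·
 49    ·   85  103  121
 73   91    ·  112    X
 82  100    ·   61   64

55

From row 3, 425 − (49 + 85 + 103 + 121) gives (3,2) = 67.
Row 5: 82 + 100 + 61 + 64 + ? = 425, so (5,3) = 118.
Column 2 needs 425; the known cells sum to 316, so (1,2) = 109.
Column 4 needs 425; the known cells sum to 346, so (2,4) = 79.
Using main diagonal: 58 + 85 + 112 + 64 + ? → (1,1) = 425 − 319 = 106.
From anti-diagonal, 425 − (79 + 85 + 91 + 82) gives (1,5) = 88.
Row 1 needs 425; the known cells sum to 373, so (1,3) = 52.
From column 1, 425 − (106 + 49 + 73 + 82) gives (2,1) = 115.
The remaining cell in column 3 is (4,3) = 425 − 331 = 94.
Row 2: 115 + 58 + 76 + 79 + ? = 425, so (2,5) = 97.
Row 4 must total 425; the given cells sum to 370, so (4,5) = 55.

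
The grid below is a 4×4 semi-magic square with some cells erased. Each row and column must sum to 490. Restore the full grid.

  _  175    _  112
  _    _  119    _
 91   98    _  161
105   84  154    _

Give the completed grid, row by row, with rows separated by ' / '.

126 175 77 112 / 168 133 119 70 / 91 98 140 161 / 105 84 154 147

Row 3: 91 + 98 + 161 + ? = 490, so (3,3) = 140.
Row 4 must total 490; the given cells sum to 343, so (4,4) = 147.
The remaining cell in column 2 is (2,2) = 490 − 357 = 133.
Column 3 needs 490; the known cells sum to 413, so (1,3) = 77.
Using column 4: 112 + 161 + 147 + ? → (2,4) = 490 − 420 = 70.
Using row 1: 175 + 77 + 112 + ? → (1,1) = 490 − 364 = 126.
From row 2, 490 − (133 + 119 + 70) gives (2,1) = 168.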